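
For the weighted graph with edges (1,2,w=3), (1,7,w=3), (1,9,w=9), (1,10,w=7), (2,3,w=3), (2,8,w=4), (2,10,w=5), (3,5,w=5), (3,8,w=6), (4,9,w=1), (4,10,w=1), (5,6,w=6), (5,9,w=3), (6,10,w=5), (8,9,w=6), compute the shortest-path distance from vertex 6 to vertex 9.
7 (path: 6 -> 10 -> 4 -> 9; weights 5 + 1 + 1 = 7)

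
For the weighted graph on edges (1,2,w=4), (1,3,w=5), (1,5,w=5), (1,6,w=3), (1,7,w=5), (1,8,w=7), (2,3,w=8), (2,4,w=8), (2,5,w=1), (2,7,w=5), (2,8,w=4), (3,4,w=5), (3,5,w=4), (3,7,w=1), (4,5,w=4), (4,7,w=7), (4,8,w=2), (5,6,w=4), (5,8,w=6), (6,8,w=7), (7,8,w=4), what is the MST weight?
19 (MST edges: (1,2,w=4), (1,6,w=3), (2,5,w=1), (2,8,w=4), (3,5,w=4), (3,7,w=1), (4,8,w=2); sum of weights 4 + 3 + 1 + 4 + 4 + 1 + 2 = 19)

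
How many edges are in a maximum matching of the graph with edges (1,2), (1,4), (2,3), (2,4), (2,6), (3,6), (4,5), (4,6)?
3 (matching: (1,2), (3,6), (4,5); upper bound floor(n/2) = floor(6/2) = 3)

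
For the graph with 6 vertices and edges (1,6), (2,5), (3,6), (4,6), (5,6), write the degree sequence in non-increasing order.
[4, 2, 1, 1, 1, 1] (degrees: deg(1)=1, deg(2)=1, deg(3)=1, deg(4)=1, deg(5)=2, deg(6)=4)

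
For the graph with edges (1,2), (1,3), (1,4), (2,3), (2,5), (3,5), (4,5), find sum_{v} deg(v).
14 (handshake: sum of degrees = 2|E| = 2 x 7 = 14)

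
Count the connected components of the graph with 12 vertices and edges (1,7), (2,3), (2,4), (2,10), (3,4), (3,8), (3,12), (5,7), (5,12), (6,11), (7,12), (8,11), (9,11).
1 (components: {1, 2, 3, 4, 5, 6, 7, 8, 9, 10, 11, 12})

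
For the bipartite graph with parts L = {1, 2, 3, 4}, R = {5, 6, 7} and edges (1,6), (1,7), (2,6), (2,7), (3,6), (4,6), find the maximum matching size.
2 (matching: (1,7), (2,6); upper bound min(|L|,|R|) = min(4,3) = 3)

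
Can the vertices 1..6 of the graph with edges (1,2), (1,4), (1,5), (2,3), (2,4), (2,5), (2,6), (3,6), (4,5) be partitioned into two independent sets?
No (odd cycle of length 3: 2 -> 1 -> 4 -> 2)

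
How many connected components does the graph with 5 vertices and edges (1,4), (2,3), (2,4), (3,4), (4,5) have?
1 (components: {1, 2, 3, 4, 5})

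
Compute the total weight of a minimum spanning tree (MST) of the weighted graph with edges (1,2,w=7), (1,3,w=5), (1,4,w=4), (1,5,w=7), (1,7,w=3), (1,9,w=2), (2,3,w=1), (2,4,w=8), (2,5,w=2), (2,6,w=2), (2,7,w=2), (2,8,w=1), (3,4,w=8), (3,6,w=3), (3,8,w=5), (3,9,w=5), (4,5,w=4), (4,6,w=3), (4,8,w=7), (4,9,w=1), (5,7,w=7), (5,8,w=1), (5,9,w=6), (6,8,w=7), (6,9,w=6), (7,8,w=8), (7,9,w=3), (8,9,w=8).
13 (MST edges: (1,7,w=3), (1,9,w=2), (2,3,w=1), (2,6,w=2), (2,7,w=2), (2,8,w=1), (4,9,w=1), (5,8,w=1); sum of weights 3 + 2 + 1 + 2 + 2 + 1 + 1 + 1 = 13)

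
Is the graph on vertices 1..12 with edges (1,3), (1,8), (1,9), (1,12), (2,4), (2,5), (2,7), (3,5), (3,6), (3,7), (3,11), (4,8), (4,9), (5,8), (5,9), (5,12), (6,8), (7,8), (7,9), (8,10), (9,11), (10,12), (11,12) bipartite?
Yes. Partition: {1, 4, 5, 6, 7, 10, 11}, {2, 3, 8, 9, 12}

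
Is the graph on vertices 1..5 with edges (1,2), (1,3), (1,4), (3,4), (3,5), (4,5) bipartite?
No (odd cycle of length 3: 4 -> 1 -> 3 -> 4)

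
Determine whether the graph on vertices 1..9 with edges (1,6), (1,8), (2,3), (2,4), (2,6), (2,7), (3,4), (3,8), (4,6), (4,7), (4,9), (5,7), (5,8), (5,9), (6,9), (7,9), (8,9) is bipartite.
No (odd cycle of length 5: 9 -> 6 -> 1 -> 8 -> 5 -> 9)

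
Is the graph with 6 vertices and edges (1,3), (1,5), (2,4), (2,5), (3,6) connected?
Yes (BFS from 1 visits [1, 3, 5, 6, 2, 4] — all 6 vertices reached)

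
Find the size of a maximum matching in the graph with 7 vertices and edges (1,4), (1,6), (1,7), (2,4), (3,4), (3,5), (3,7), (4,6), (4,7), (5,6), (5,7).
3 (matching: (1,7), (3,5), (4,6); upper bound floor(n/2) = floor(7/2) = 3)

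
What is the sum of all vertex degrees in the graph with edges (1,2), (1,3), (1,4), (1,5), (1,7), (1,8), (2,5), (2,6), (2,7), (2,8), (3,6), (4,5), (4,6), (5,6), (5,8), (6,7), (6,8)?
34 (handshake: sum of degrees = 2|E| = 2 x 17 = 34)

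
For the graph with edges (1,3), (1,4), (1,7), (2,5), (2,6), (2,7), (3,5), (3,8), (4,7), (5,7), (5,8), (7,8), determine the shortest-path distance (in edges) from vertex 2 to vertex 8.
2 (path: 2 -> 5 -> 8, 2 edges)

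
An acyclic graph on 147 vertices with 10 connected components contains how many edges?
137 (Each of the 10 component trees on V_i vertices has V_i - 1 edges; summing gives V - C = 147 - 10 = 137)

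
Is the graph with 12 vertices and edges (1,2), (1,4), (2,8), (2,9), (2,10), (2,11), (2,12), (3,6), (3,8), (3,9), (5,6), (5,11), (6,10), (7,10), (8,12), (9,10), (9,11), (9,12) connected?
Yes (BFS from 1 visits [1, 2, 4, 8, 9, 10, 11, 12, 3, 6, 7, 5] — all 12 vertices reached)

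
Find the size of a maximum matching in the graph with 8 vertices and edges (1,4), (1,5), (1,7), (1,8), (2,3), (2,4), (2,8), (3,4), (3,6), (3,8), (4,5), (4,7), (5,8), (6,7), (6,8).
4 (matching: (1,7), (2,3), (4,5), (6,8); upper bound floor(n/2) = floor(8/2) = 4)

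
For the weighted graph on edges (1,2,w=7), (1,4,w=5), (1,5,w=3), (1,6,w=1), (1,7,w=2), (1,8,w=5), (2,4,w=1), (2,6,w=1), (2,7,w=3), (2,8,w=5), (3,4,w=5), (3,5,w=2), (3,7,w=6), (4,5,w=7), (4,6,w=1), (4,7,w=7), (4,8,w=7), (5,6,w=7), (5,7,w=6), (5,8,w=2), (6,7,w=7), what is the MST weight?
12 (MST edges: (1,5,w=3), (1,6,w=1), (1,7,w=2), (2,4,w=1), (2,6,w=1), (3,5,w=2), (5,8,w=2); sum of weights 3 + 1 + 2 + 1 + 1 + 2 + 2 = 12)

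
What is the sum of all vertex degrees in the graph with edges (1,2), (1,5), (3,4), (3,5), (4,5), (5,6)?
12 (handshake: sum of degrees = 2|E| = 2 x 6 = 12)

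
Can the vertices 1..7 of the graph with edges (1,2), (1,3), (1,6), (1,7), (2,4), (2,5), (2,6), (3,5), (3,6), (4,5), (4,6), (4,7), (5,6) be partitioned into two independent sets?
No (odd cycle of length 3: 2 -> 1 -> 6 -> 2)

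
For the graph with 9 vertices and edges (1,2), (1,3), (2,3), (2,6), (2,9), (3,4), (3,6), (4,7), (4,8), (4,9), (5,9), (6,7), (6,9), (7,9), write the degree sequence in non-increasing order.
[5, 4, 4, 4, 4, 3, 2, 1, 1] (degrees: deg(1)=2, deg(2)=4, deg(3)=4, deg(4)=4, deg(5)=1, deg(6)=4, deg(7)=3, deg(8)=1, deg(9)=5)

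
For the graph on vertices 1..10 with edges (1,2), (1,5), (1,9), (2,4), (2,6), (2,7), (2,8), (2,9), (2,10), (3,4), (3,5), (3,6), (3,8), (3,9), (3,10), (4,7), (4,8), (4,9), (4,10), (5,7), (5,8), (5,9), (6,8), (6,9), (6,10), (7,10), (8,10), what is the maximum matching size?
5 (matching: (1,2), (3,8), (4,9), (5,7), (6,10); upper bound floor(n/2) = floor(10/2) = 5)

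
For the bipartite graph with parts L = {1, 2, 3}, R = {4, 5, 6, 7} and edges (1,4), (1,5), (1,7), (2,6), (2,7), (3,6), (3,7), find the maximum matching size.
3 (matching: (1,5), (2,6), (3,7); upper bound min(|L|,|R|) = min(3,4) = 3)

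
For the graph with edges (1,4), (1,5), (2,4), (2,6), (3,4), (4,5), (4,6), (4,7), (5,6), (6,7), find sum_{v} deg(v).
20 (handshake: sum of degrees = 2|E| = 2 x 10 = 20)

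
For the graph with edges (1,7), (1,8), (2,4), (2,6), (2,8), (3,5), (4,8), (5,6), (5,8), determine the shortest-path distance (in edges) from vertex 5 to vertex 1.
2 (path: 5 -> 8 -> 1, 2 edges)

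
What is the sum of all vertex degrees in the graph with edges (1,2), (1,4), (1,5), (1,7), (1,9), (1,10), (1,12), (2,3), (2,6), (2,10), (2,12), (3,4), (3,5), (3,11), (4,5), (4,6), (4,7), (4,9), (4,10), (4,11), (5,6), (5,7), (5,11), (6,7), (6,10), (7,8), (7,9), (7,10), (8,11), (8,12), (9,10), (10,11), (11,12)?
66 (handshake: sum of degrees = 2|E| = 2 x 33 = 66)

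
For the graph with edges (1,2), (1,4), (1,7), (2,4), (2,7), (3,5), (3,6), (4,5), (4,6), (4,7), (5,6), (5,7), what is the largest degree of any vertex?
5 (attained at vertex 4)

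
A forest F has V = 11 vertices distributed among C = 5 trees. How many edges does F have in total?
6 (Each of the 5 component trees on V_i vertices has V_i - 1 edges; summing gives V - C = 11 - 5 = 6)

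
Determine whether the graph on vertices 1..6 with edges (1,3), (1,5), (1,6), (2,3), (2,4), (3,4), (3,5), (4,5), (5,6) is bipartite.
No (odd cycle of length 3: 5 -> 1 -> 3 -> 5)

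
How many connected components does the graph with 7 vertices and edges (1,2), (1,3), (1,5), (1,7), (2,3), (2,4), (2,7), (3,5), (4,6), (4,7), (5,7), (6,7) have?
1 (components: {1, 2, 3, 4, 5, 6, 7})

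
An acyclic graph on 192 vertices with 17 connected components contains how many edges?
175 (Each of the 17 component trees on V_i vertices has V_i - 1 edges; summing gives V - C = 192 - 17 = 175)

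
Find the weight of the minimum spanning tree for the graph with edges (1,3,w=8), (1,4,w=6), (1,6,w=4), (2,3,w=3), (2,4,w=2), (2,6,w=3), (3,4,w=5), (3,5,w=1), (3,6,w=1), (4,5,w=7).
11 (MST edges: (1,6,w=4), (2,4,w=2), (2,6,w=3), (3,5,w=1), (3,6,w=1); sum of weights 4 + 2 + 3 + 1 + 1 = 11)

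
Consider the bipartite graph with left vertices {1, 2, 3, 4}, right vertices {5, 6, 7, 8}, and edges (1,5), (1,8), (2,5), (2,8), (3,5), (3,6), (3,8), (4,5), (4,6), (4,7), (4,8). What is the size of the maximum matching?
4 (matching: (1,8), (2,5), (3,6), (4,7); upper bound min(|L|,|R|) = min(4,4) = 4)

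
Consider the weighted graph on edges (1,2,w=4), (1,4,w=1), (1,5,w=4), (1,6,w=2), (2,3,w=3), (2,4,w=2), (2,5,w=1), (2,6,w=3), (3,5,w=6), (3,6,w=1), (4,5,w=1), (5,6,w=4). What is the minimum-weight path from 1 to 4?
1 (path: 1 -> 4; weights 1 = 1)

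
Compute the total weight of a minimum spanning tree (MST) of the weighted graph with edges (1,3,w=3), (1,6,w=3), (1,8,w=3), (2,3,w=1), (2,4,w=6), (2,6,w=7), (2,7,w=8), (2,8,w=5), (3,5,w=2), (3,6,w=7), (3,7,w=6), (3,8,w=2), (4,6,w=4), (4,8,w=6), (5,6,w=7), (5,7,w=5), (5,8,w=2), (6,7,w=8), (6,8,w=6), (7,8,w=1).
16 (MST edges: (1,3,w=3), (1,6,w=3), (2,3,w=1), (3,5,w=2), (3,8,w=2), (4,6,w=4), (7,8,w=1); sum of weights 3 + 3 + 1 + 2 + 2 + 4 + 1 = 16)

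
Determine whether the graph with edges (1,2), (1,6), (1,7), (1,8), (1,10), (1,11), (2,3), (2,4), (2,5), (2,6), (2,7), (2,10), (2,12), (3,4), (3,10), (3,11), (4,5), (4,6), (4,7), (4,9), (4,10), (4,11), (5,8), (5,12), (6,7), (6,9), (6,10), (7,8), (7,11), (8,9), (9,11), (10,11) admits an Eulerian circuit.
Yes (the graph is connected and all 12 vertices have even degree)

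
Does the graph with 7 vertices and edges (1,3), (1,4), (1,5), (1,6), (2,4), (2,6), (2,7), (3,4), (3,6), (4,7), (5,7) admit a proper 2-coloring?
No (odd cycle of length 3: 3 -> 1 -> 4 -> 3)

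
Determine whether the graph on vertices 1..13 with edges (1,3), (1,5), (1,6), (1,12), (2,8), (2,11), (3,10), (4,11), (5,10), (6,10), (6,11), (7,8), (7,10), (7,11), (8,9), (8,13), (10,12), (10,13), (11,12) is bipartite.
Yes. Partition: {1, 8, 10, 11}, {2, 3, 4, 5, 6, 7, 9, 12, 13}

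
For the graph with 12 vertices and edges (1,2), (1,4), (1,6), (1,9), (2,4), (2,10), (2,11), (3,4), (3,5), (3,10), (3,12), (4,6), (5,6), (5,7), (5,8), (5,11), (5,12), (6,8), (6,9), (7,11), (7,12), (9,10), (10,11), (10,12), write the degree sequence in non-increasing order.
[6, 5, 5, 4, 4, 4, 4, 4, 4, 3, 3, 2] (degrees: deg(1)=4, deg(2)=4, deg(3)=4, deg(4)=4, deg(5)=6, deg(6)=5, deg(7)=3, deg(8)=2, deg(9)=3, deg(10)=5, deg(11)=4, deg(12)=4)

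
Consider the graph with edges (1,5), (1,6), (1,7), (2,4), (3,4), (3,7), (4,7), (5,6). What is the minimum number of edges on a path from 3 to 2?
2 (path: 3 -> 4 -> 2, 2 edges)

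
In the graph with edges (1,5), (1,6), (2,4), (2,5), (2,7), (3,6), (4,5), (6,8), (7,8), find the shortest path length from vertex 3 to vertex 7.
3 (path: 3 -> 6 -> 8 -> 7, 3 edges)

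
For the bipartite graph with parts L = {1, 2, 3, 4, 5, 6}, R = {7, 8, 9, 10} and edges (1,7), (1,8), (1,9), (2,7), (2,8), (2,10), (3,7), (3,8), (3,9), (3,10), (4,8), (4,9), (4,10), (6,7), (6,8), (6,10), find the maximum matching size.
4 (matching: (1,9), (2,10), (3,8), (6,7); upper bound min(|L|,|R|) = min(6,4) = 4)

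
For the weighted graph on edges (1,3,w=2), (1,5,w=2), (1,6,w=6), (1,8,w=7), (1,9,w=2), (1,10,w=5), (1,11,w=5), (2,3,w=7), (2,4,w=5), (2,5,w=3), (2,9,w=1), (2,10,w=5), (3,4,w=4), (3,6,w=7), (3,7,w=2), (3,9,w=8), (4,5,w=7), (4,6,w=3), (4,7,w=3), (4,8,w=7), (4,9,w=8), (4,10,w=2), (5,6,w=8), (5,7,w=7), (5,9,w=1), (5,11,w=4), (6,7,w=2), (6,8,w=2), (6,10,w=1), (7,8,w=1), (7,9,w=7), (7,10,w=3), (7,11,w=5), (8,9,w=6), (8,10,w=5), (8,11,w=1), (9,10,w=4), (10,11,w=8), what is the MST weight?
15 (MST edges: (1,3,w=2), (1,5,w=2), (2,9,w=1), (3,7,w=2), (4,10,w=2), (5,9,w=1), (6,7,w=2), (6,10,w=1), (7,8,w=1), (8,11,w=1); sum of weights 2 + 2 + 1 + 2 + 2 + 1 + 2 + 1 + 1 + 1 = 15)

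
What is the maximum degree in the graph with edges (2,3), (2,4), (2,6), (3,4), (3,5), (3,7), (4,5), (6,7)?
4 (attained at vertex 3)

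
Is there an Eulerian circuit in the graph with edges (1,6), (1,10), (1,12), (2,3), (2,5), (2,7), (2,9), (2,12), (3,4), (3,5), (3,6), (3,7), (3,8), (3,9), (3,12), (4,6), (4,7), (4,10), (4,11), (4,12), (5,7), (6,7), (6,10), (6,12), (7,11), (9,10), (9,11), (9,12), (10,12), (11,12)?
No (6 vertices have odd degree: {1, 2, 5, 8, 9, 10}; Eulerian circuit requires 0)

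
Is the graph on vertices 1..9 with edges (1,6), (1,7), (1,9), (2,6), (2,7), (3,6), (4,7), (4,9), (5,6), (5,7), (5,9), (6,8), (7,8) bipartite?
Yes. Partition: {1, 2, 3, 4, 5, 8}, {6, 7, 9}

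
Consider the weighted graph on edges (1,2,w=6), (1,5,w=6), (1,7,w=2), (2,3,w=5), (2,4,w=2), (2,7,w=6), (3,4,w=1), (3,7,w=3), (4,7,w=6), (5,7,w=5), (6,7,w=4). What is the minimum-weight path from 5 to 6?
9 (path: 5 -> 7 -> 6; weights 5 + 4 = 9)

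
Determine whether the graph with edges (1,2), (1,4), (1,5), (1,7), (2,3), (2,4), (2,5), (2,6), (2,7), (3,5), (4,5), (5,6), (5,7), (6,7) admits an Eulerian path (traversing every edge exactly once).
Yes (the graph is connected and exactly 2 vertices have odd degree: {4, 6}; any Eulerian path must start and end at those)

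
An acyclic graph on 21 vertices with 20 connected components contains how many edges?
1 (Each of the 20 component trees on V_i vertices has V_i - 1 edges; summing gives V - C = 21 - 20 = 1)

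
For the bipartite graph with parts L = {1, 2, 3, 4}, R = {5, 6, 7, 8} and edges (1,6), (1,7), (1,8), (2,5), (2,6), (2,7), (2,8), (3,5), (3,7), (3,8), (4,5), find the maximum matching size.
4 (matching: (1,8), (2,6), (3,7), (4,5); upper bound min(|L|,|R|) = min(4,4) = 4)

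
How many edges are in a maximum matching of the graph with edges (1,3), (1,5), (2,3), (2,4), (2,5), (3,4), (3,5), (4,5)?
2 (matching: (2,4), (3,5); upper bound floor(n/2) = floor(5/2) = 2)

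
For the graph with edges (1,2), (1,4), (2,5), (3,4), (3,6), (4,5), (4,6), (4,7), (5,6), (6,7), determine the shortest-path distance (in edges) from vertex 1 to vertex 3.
2 (path: 1 -> 4 -> 3, 2 edges)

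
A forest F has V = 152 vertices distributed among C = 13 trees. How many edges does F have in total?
139 (Each of the 13 component trees on V_i vertices has V_i - 1 edges; summing gives V - C = 152 - 13 = 139)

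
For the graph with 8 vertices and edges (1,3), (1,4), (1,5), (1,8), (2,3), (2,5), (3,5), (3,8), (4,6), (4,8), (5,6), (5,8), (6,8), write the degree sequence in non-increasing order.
[5, 5, 4, 4, 3, 3, 2, 0] (degrees: deg(1)=4, deg(2)=2, deg(3)=4, deg(4)=3, deg(5)=5, deg(6)=3, deg(7)=0, deg(8)=5)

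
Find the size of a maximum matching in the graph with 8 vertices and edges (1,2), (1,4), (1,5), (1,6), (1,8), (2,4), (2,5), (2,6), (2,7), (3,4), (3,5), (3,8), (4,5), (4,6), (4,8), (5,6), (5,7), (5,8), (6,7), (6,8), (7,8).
4 (matching: (1,4), (2,7), (3,5), (6,8); upper bound floor(n/2) = floor(8/2) = 4)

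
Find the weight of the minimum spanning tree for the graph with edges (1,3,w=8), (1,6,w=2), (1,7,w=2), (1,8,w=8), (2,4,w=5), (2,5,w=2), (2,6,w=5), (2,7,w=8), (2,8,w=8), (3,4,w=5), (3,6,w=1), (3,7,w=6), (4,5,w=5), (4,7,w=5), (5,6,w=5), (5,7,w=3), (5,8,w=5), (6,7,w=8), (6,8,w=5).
20 (MST edges: (1,6,w=2), (1,7,w=2), (2,4,w=5), (2,5,w=2), (3,6,w=1), (5,7,w=3), (5,8,w=5); sum of weights 2 + 2 + 5 + 2 + 1 + 3 + 5 = 20)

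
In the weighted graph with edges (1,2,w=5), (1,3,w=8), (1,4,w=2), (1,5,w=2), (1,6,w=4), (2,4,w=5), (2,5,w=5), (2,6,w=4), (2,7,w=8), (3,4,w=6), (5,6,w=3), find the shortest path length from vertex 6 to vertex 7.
12 (path: 6 -> 2 -> 7; weights 4 + 8 = 12)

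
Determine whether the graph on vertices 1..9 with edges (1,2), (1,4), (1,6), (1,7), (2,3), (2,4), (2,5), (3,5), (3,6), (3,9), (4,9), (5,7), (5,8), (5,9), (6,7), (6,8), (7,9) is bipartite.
No (odd cycle of length 3: 6 -> 1 -> 7 -> 6)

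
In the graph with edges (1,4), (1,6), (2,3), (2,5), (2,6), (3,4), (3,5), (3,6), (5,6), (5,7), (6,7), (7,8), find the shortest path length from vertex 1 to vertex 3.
2 (path: 1 -> 6 -> 3, 2 edges)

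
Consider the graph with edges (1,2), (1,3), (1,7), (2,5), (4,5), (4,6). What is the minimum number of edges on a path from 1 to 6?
4 (path: 1 -> 2 -> 5 -> 4 -> 6, 4 edges)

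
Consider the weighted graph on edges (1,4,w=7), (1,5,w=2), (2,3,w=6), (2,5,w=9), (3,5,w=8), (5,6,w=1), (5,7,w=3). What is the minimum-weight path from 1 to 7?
5 (path: 1 -> 5 -> 7; weights 2 + 3 = 5)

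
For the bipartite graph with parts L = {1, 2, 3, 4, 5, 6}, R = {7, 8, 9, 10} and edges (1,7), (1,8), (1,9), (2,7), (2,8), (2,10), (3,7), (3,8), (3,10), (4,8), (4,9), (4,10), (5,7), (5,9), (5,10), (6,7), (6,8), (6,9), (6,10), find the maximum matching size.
4 (matching: (1,9), (2,10), (3,8), (5,7); upper bound min(|L|,|R|) = min(6,4) = 4)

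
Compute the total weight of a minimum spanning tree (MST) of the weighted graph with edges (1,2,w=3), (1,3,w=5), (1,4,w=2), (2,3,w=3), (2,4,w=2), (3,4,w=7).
7 (MST edges: (1,4,w=2), (2,3,w=3), (2,4,w=2); sum of weights 2 + 3 + 2 = 7)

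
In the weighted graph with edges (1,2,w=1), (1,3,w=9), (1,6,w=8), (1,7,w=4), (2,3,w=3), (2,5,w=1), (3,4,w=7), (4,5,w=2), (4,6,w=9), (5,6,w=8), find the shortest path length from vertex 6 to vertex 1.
8 (path: 6 -> 1; weights 8 = 8)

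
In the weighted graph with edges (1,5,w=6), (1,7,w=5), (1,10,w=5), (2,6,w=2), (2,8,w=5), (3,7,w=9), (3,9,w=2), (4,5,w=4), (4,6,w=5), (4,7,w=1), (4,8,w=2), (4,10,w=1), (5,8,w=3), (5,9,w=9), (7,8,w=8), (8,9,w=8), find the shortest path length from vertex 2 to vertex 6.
2 (path: 2 -> 6; weights 2 = 2)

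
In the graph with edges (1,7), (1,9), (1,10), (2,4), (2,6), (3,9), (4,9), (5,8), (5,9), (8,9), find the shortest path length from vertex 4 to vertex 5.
2 (path: 4 -> 9 -> 5, 2 edges)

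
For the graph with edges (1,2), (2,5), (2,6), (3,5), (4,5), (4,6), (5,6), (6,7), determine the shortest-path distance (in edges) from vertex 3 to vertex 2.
2 (path: 3 -> 5 -> 2, 2 edges)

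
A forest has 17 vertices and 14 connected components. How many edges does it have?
3 (Each of the 14 component trees on V_i vertices has V_i - 1 edges; summing gives V - C = 17 - 14 = 3)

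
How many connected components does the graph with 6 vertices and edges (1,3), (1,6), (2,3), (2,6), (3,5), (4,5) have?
1 (components: {1, 2, 3, 4, 5, 6})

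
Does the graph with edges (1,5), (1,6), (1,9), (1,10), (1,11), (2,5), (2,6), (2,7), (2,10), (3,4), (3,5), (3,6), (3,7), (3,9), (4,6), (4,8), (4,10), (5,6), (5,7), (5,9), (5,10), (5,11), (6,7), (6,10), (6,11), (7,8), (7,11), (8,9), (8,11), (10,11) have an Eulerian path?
Yes (the graph is connected and exactly 2 vertices have odd degree: {1, 3}; any Eulerian path must start and end at those)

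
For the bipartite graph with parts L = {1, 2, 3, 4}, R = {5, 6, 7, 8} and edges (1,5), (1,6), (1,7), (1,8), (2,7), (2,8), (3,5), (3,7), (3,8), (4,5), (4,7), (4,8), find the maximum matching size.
4 (matching: (1,6), (2,7), (3,8), (4,5); upper bound min(|L|,|R|) = min(4,4) = 4)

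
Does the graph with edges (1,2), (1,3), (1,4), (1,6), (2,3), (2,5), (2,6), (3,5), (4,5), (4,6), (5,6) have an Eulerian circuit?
No (2 vertices have odd degree: {3, 4}; Eulerian circuit requires 0)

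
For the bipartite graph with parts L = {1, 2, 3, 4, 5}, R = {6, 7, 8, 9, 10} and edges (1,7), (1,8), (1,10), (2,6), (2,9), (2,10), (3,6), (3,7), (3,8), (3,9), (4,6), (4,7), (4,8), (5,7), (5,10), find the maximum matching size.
5 (matching: (1,10), (2,9), (3,8), (4,6), (5,7); upper bound min(|L|,|R|) = min(5,5) = 5)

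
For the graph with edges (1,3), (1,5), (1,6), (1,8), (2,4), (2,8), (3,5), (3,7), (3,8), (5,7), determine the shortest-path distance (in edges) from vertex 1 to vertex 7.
2 (path: 1 -> 3 -> 7, 2 edges)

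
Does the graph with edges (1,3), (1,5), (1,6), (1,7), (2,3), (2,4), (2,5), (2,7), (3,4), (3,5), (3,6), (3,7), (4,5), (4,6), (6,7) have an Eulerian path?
Yes — and in fact it has an Eulerian circuit (the graph is connected and all 7 vertices have even degree)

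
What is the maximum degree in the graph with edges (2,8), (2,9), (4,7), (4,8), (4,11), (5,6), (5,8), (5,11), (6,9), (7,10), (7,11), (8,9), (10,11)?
4 (attained at vertices 8, 11)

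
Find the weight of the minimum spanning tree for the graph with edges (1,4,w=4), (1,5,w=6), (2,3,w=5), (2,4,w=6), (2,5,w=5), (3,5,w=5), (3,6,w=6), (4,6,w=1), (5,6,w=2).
17 (MST edges: (1,4,w=4), (2,3,w=5), (2,5,w=5), (4,6,w=1), (5,6,w=2); sum of weights 4 + 5 + 5 + 1 + 2 = 17)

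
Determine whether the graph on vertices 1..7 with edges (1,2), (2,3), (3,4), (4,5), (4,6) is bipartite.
Yes. Partition: {1, 3, 5, 6, 7}, {2, 4}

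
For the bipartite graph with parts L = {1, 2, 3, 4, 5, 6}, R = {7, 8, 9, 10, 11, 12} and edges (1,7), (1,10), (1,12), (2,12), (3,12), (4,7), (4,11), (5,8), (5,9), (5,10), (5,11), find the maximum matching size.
4 (matching: (1,10), (2,12), (4,11), (5,9); upper bound min(|L|,|R|) = min(6,6) = 6)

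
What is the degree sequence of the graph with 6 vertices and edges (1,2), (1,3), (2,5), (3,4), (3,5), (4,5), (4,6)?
[3, 3, 3, 2, 2, 1] (degrees: deg(1)=2, deg(2)=2, deg(3)=3, deg(4)=3, deg(5)=3, deg(6)=1)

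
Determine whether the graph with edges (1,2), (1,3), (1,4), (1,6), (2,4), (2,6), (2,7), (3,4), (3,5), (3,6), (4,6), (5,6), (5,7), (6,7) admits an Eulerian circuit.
No (2 vertices have odd degree: {5, 7}; Eulerian circuit requires 0)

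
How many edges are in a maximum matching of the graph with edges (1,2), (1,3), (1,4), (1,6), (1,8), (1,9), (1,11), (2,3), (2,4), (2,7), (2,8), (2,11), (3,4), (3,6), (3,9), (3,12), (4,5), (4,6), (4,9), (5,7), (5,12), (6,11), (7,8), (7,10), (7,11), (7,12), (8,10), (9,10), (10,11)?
6 (matching: (1,11), (2,8), (3,12), (4,6), (5,7), (9,10); upper bound floor(n/2) = floor(12/2) = 6)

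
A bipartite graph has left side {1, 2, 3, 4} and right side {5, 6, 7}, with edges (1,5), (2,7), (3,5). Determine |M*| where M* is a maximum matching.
2 (matching: (1,5), (2,7); upper bound min(|L|,|R|) = min(4,3) = 3)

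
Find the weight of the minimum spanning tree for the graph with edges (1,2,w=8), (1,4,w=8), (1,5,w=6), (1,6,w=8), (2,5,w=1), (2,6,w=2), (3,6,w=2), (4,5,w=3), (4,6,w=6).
14 (MST edges: (1,5,w=6), (2,5,w=1), (2,6,w=2), (3,6,w=2), (4,5,w=3); sum of weights 6 + 1 + 2 + 2 + 3 = 14)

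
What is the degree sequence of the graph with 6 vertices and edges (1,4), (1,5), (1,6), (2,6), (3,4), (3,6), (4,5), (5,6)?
[4, 3, 3, 3, 2, 1] (degrees: deg(1)=3, deg(2)=1, deg(3)=2, deg(4)=3, deg(5)=3, deg(6)=4)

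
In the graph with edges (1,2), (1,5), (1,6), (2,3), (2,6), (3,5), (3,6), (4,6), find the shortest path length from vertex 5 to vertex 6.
2 (path: 5 -> 3 -> 6, 2 edges)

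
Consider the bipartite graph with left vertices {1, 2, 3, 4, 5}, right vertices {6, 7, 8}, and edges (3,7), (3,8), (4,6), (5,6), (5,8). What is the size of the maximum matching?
3 (matching: (3,7), (4,6), (5,8); upper bound min(|L|,|R|) = min(5,3) = 3)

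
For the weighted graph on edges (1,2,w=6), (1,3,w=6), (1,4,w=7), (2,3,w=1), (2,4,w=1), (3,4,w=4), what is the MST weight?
8 (MST edges: (1,2,w=6), (2,3,w=1), (2,4,w=1); sum of weights 6 + 1 + 1 = 8)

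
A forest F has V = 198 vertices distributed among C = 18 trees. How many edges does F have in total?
180 (Each of the 18 component trees on V_i vertices has V_i - 1 edges; summing gives V - C = 198 - 18 = 180)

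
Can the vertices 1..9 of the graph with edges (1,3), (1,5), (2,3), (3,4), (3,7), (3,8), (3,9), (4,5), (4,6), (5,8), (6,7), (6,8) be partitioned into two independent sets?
Yes. Partition: {1, 2, 4, 7, 8, 9}, {3, 5, 6}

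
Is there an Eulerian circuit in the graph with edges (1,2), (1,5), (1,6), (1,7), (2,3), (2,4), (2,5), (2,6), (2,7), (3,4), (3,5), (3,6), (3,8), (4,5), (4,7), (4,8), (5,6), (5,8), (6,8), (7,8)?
No (4 vertices have odd degree: {3, 4, 6, 8}; Eulerian circuit requires 0)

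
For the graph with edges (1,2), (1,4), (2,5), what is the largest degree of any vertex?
2 (attained at vertices 1, 2)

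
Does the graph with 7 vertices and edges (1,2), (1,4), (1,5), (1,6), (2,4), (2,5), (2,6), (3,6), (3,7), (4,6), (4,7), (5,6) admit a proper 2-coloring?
No (odd cycle of length 3: 6 -> 1 -> 4 -> 6)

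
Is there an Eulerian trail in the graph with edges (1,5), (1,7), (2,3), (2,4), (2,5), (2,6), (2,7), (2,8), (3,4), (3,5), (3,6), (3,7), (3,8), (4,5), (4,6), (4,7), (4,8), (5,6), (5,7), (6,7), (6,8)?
Yes — and in fact it has an Eulerian circuit (the graph is connected and all 8 vertices have even degree)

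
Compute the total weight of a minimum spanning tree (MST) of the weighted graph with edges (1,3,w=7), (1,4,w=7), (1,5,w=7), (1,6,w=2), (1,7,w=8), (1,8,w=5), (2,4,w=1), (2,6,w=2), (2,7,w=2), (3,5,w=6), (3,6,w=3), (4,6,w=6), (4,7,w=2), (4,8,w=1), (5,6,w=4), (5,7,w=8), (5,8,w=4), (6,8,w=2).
15 (MST edges: (1,6,w=2), (2,4,w=1), (2,6,w=2), (2,7,w=2), (3,6,w=3), (4,8,w=1), (5,6,w=4); sum of weights 2 + 1 + 2 + 2 + 3 + 1 + 4 = 15)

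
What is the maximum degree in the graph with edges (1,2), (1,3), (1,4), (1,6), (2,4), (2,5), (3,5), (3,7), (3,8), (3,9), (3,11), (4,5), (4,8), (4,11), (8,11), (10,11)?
6 (attained at vertex 3)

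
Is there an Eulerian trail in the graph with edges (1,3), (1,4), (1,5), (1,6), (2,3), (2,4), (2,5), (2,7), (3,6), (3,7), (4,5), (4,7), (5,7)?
Yes — and in fact it has an Eulerian circuit (the graph is connected and all 7 vertices have even degree)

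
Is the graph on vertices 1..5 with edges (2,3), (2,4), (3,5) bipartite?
Yes. Partition: {1, 2, 5}, {3, 4}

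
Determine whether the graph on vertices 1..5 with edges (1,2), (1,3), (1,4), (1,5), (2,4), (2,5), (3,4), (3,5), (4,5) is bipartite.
No (odd cycle of length 3: 5 -> 1 -> 3 -> 5)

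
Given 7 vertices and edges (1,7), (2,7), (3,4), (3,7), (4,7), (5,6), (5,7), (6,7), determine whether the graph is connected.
Yes (BFS from 1 visits [1, 7, 2, 3, 4, 5, 6] — all 7 vertices reached)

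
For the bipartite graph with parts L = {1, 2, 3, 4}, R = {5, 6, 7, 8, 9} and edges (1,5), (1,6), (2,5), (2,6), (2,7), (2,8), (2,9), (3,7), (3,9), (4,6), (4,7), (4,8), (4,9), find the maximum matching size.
4 (matching: (1,6), (2,9), (3,7), (4,8); upper bound min(|L|,|R|) = min(4,5) = 4)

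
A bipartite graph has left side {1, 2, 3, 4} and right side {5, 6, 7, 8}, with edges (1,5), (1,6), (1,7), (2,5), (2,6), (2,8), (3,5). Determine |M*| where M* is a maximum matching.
3 (matching: (1,7), (2,8), (3,5); upper bound min(|L|,|R|) = min(4,4) = 4)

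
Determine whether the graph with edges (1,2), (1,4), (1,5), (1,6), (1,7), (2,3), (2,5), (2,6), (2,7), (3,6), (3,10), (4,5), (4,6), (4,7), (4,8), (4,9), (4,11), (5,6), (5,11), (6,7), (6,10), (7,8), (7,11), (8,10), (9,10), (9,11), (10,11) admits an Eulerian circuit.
No (10 vertices have odd degree: {1, 2, 3, 4, 5, 6, 8, 9, 10, 11}; Eulerian circuit requires 0)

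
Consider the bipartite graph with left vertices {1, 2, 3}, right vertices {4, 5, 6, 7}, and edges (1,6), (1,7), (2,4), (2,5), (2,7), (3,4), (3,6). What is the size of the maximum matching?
3 (matching: (1,7), (2,5), (3,6); upper bound min(|L|,|R|) = min(3,4) = 3)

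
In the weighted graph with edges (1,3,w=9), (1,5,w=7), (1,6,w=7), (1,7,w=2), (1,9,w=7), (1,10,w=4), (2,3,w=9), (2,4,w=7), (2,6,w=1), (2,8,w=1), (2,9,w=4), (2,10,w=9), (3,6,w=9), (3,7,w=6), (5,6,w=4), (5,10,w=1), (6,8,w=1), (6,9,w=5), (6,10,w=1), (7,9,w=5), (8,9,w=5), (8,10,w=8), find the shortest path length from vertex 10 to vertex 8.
2 (path: 10 -> 6 -> 8; weights 1 + 1 = 2)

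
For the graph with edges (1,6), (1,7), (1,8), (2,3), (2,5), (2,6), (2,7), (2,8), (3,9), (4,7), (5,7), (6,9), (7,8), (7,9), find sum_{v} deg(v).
28 (handshake: sum of degrees = 2|E| = 2 x 14 = 28)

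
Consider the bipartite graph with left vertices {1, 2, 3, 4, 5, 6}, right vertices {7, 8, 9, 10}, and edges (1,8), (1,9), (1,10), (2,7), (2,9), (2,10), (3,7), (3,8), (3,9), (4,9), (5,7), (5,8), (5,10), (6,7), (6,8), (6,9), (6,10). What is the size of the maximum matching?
4 (matching: (1,10), (2,9), (3,8), (5,7); upper bound min(|L|,|R|) = min(6,4) = 4)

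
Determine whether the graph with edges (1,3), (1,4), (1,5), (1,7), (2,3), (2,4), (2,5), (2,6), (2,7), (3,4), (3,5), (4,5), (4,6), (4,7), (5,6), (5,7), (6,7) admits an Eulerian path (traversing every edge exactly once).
Yes (the graph is connected and exactly 2 vertices have odd degree: {2, 7}; any Eulerian path must start and end at those)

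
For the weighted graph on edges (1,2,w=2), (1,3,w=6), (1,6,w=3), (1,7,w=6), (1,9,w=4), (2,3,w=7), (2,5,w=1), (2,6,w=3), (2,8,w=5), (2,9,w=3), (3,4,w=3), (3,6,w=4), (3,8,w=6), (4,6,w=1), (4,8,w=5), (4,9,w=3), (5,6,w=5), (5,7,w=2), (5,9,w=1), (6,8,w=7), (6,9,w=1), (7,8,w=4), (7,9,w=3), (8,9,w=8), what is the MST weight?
15 (MST edges: (1,2,w=2), (2,5,w=1), (3,4,w=3), (4,6,w=1), (5,7,w=2), (5,9,w=1), (6,9,w=1), (7,8,w=4); sum of weights 2 + 1 + 3 + 1 + 2 + 1 + 1 + 4 = 15)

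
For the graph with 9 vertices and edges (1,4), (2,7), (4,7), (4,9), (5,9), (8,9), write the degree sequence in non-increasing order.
[3, 3, 2, 1, 1, 1, 1, 0, 0] (degrees: deg(1)=1, deg(2)=1, deg(3)=0, deg(4)=3, deg(5)=1, deg(6)=0, deg(7)=2, deg(8)=1, deg(9)=3)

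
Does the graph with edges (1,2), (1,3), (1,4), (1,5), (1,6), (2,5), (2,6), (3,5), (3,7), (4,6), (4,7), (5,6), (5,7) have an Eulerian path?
No (6 vertices have odd degree: {1, 2, 3, 4, 5, 7}; Eulerian path requires 0 or 2)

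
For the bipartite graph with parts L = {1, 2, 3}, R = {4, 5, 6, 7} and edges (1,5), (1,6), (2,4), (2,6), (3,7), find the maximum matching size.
3 (matching: (1,5), (2,6), (3,7); upper bound min(|L|,|R|) = min(3,4) = 3)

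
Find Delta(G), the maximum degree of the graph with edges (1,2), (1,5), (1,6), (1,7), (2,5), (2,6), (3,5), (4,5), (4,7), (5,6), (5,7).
6 (attained at vertex 5)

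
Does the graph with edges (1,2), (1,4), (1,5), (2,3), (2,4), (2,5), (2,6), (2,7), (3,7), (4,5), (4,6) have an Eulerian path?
Yes (the graph is connected and exactly 2 vertices have odd degree: {1, 5}; any Eulerian path must start and end at those)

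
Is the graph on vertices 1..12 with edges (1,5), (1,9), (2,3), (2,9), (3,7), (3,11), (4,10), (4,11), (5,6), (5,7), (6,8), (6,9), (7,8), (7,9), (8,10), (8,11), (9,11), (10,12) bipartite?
Yes. Partition: {1, 2, 6, 7, 10, 11}, {3, 4, 5, 8, 9, 12}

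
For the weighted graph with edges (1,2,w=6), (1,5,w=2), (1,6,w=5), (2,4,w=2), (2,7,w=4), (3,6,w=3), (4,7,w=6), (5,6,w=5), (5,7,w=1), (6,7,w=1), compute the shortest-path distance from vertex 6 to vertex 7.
1 (path: 6 -> 7; weights 1 = 1)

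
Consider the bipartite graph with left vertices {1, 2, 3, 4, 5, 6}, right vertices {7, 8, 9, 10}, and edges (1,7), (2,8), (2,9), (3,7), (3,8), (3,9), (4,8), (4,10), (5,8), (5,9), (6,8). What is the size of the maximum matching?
4 (matching: (1,7), (2,9), (3,8), (4,10); upper bound min(|L|,|R|) = min(6,4) = 4)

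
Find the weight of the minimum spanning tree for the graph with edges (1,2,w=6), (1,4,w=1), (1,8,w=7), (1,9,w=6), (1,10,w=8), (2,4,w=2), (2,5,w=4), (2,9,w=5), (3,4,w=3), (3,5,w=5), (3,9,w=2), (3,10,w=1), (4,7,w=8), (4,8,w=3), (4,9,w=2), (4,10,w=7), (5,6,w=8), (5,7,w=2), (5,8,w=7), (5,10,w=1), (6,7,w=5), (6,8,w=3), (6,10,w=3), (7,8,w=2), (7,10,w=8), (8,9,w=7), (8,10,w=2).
16 (MST edges: (1,4,w=1), (2,4,w=2), (3,9,w=2), (3,10,w=1), (4,9,w=2), (5,7,w=2), (5,10,w=1), (6,8,w=3), (7,8,w=2); sum of weights 1 + 2 + 2 + 1 + 2 + 2 + 1 + 3 + 2 = 16)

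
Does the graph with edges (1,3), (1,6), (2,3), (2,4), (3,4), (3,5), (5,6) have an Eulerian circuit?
Yes (the graph is connected and all 6 vertices have even degree)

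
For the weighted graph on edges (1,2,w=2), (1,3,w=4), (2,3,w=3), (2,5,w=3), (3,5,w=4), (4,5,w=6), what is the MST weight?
14 (MST edges: (1,2,w=2), (2,3,w=3), (2,5,w=3), (4,5,w=6); sum of weights 2 + 3 + 3 + 6 = 14)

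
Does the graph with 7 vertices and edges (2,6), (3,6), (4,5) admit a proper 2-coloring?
Yes. Partition: {1, 2, 3, 4, 7}, {5, 6}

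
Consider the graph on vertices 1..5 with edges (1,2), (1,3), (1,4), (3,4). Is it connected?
No, it has 2 components: {1, 2, 3, 4}, {5}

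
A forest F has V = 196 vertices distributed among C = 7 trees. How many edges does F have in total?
189 (Each of the 7 component trees on V_i vertices has V_i - 1 edges; summing gives V - C = 196 - 7 = 189)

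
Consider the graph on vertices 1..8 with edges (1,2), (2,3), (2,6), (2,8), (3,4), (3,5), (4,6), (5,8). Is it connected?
No, it has 2 components: {1, 2, 3, 4, 5, 6, 8}, {7}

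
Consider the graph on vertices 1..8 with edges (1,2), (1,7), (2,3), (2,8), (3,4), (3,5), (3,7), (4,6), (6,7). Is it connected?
Yes (BFS from 1 visits [1, 2, 7, 3, 8, 6, 4, 5] — all 8 vertices reached)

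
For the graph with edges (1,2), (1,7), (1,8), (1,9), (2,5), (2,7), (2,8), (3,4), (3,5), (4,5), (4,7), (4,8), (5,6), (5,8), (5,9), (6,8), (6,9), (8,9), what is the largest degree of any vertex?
6 (attained at vertices 5, 8)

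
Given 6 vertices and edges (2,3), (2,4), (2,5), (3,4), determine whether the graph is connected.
No, it has 3 components: {1}, {2, 3, 4, 5}, {6}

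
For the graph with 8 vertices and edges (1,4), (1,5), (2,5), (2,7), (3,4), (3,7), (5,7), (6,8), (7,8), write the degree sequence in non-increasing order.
[4, 3, 2, 2, 2, 2, 2, 1] (degrees: deg(1)=2, deg(2)=2, deg(3)=2, deg(4)=2, deg(5)=3, deg(6)=1, deg(7)=4, deg(8)=2)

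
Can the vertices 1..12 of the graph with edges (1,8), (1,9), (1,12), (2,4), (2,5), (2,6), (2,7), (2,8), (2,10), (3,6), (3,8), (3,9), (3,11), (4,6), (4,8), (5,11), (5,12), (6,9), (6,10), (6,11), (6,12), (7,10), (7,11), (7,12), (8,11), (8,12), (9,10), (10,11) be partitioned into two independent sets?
No (odd cycle of length 3: 12 -> 1 -> 8 -> 12)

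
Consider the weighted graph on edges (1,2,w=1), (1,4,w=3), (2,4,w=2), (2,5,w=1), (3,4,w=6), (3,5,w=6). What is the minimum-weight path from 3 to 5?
6 (path: 3 -> 5; weights 6 = 6)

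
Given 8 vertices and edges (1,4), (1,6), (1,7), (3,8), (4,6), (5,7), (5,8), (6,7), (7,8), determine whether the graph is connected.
No, it has 2 components: {1, 3, 4, 5, 6, 7, 8}, {2}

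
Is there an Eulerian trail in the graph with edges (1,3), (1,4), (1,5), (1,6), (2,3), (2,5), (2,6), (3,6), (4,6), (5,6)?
No (4 vertices have odd degree: {2, 3, 5, 6}; Eulerian path requires 0 or 2)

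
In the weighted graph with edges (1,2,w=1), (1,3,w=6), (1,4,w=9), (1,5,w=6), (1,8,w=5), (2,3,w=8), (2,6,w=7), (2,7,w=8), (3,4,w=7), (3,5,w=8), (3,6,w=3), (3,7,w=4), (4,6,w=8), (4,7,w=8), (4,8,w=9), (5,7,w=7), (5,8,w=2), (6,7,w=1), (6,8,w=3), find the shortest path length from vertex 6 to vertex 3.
3 (path: 6 -> 3; weights 3 = 3)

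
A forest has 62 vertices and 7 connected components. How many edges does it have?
55 (Each of the 7 component trees on V_i vertices has V_i - 1 edges; summing gives V - C = 62 - 7 = 55)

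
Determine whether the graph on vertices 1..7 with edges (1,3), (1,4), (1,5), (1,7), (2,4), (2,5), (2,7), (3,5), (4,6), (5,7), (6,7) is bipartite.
No (odd cycle of length 3: 3 -> 1 -> 5 -> 3)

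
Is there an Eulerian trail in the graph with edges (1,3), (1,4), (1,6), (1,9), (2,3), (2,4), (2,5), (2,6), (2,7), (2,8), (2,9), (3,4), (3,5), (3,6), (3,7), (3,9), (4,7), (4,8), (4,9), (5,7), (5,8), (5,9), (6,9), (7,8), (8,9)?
No (6 vertices have odd degree: {2, 3, 5, 7, 8, 9}; Eulerian path requires 0 or 2)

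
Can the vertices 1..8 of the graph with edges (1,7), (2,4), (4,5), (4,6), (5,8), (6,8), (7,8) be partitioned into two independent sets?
Yes. Partition: {1, 3, 4, 8}, {2, 5, 6, 7}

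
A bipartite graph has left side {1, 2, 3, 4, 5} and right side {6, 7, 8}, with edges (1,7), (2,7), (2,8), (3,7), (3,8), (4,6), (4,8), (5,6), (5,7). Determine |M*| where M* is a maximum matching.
3 (matching: (1,7), (2,8), (4,6); upper bound min(|L|,|R|) = min(5,3) = 3)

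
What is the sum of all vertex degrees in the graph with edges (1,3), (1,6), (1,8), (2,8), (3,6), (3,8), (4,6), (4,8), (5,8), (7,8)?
20 (handshake: sum of degrees = 2|E| = 2 x 10 = 20)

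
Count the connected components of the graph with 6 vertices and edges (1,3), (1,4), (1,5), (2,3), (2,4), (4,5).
2 (components: {1, 2, 3, 4, 5}, {6})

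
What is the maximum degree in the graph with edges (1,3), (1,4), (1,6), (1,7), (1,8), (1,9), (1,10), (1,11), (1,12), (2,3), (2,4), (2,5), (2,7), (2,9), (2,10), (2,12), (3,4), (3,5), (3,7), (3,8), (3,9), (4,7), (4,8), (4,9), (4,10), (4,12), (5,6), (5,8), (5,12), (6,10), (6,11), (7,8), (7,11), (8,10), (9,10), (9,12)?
9 (attained at vertex 1)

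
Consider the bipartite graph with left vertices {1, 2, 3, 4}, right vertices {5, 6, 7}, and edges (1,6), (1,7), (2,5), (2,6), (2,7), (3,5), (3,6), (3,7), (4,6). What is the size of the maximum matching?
3 (matching: (1,7), (2,6), (3,5); upper bound min(|L|,|R|) = min(4,3) = 3)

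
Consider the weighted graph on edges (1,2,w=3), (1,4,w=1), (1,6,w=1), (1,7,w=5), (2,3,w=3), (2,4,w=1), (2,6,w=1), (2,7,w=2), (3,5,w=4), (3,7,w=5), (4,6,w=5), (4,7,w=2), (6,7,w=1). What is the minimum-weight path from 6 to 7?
1 (path: 6 -> 7; weights 1 = 1)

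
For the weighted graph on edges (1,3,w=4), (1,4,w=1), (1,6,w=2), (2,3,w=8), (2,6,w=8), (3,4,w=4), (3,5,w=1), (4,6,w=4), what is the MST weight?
16 (MST edges: (1,3,w=4), (1,4,w=1), (1,6,w=2), (2,3,w=8), (3,5,w=1); sum of weights 4 + 1 + 2 + 8 + 1 = 16)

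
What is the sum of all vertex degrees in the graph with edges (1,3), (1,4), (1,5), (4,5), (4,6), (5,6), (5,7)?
14 (handshake: sum of degrees = 2|E| = 2 x 7 = 14)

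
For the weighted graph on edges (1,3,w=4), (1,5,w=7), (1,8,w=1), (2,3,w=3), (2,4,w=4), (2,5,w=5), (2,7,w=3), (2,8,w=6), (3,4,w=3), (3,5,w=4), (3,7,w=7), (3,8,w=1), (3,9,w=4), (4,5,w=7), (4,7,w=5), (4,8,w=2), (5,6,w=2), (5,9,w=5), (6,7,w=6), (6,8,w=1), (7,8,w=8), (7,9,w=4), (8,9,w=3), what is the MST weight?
16 (MST edges: (1,8,w=1), (2,3,w=3), (2,7,w=3), (3,8,w=1), (4,8,w=2), (5,6,w=2), (6,8,w=1), (8,9,w=3); sum of weights 1 + 3 + 3 + 1 + 2 + 2 + 1 + 3 = 16)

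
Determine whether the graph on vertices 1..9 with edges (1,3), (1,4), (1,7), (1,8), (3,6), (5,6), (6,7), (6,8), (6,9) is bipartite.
Yes. Partition: {1, 2, 6}, {3, 4, 5, 7, 8, 9}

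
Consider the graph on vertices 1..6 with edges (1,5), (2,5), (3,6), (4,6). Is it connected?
No, it has 2 components: {1, 2, 5}, {3, 4, 6}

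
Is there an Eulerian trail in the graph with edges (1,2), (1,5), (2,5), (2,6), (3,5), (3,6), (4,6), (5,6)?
Yes (the graph is connected and exactly 2 vertices have odd degree: {2, 4}; any Eulerian path must start and end at those)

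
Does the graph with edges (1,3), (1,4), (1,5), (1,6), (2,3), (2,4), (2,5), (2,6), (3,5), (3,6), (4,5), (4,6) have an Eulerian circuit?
Yes (the graph is connected and all 6 vertices have even degree)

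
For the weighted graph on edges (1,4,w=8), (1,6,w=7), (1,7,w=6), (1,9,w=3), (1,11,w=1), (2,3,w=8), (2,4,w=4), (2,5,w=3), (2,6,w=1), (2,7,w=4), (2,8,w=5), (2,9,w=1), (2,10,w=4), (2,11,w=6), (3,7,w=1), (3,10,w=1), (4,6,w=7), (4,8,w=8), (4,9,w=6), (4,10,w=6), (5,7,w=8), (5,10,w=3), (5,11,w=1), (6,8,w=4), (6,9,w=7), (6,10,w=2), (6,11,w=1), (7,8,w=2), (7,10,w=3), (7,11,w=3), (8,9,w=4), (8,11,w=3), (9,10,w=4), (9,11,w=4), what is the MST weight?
15 (MST edges: (1,11,w=1), (2,4,w=4), (2,6,w=1), (2,9,w=1), (3,7,w=1), (3,10,w=1), (5,11,w=1), (6,10,w=2), (6,11,w=1), (7,8,w=2); sum of weights 1 + 4 + 1 + 1 + 1 + 1 + 1 + 2 + 1 + 2 = 15)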